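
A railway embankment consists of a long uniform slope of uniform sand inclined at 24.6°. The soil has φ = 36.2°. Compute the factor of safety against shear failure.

For a dry cohesionless infinite slope the factor of safety is FS = tanφ / tanβ.
FS = tan36.2° / tan24.6° = 0.7319 / 0.4578 = 1.599

FS = 1.60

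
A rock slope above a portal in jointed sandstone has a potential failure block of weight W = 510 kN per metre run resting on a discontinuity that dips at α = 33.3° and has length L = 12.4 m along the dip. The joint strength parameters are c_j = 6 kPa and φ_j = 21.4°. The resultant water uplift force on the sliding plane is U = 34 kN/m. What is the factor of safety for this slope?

FS = 0.81

Resolving the block weight along and normal to the plane and applying the Mohr–Coulomb strength on the joint:
N' = W cosα − U = 510·cos33.3° − 34 = 392.3 kN/m
Driving force T = W sinα = 510·sin33.3° = 280.0 kN/m
Resisting force R = c_j·L + N'·tanφ_j = 6·12.4 + 392.3·tan21.4° = 74.4 + 153.7 = 228.1 kN/m
FS = R / T = 228.1 / 280.0 = 0.815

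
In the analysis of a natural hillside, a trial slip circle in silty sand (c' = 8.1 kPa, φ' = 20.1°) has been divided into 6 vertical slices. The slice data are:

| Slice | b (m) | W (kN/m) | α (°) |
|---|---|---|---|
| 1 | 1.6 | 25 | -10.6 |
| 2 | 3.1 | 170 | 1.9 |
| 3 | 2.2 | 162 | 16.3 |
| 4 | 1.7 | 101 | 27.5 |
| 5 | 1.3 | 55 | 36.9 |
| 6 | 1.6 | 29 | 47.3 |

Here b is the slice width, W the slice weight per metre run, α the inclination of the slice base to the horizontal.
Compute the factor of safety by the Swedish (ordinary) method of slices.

Ordinary method of slices: FS = Σ[c'·Δl_i + (W_i cosα_i)·tanφ'] / Σ W_i sinα_i, with Δl_i = b_i / cosα_i.
Slice 1: Δl = 1.6/cos(-10.6°) = 1.628 m; N'_1 = 25·cos(-10.6°) = 24.6; c'Δl = 13.18; W sinα = -4.6
Slice 2: Δl = 3.1/cos1.9° = 3.102 m; N'_2 = 170·cos1.9° = 169.9; c'Δl = 25.12; W sinα = 5.6
Slice 3: Δl = 2.2/cos16.3° = 2.292 m; N'_3 = 162·cos16.3° = 155.5; c'Δl = 18.57; W sinα = 45.5
Slice 4: Δl = 1.7/cos27.5° = 1.917 m; N'_4 = 101·cos27.5° = 89.6; c'Δl = 15.52; W sinα = 46.6
Slice 5: Δl = 1.3/cos36.9° = 1.626 m; N'_5 = 55·cos36.9° = 44.0; c'Δl = 13.17; W sinα = 33.0
Slice 6: Δl = 1.6/cos47.3° = 2.359 m; N'_6 = 29·cos47.3° = 19.7; c'Δl = 19.11; W sinα = 21.3
Σc'Δl = 104.7 kN/m; ΣN' = 503.2 kN/m; ΣW sinα = 147.5 kN/m
Resisting = 104.7 + 503.2·tan20.1° = 104.7 + 184.1 = 288.8 kN/m
FS = 288.8 / 147.5 = 1.958

FS = 1.96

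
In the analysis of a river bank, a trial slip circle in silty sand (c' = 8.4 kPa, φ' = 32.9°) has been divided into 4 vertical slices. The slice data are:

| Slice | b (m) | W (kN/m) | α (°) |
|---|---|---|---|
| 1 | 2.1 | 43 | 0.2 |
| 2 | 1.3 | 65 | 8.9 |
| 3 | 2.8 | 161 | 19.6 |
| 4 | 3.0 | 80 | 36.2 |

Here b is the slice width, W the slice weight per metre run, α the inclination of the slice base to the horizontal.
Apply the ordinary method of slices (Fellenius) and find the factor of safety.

FS = 2.64

Ordinary method of slices: FS = Σ[c'·Δl_i + (W_i cosα_i)·tanφ'] / Σ W_i sinα_i, with Δl_i = b_i / cosα_i.
Slice 1: Δl = 2.1/cos0.2° = 2.100 m; N'_1 = 43·cos0.2° = 43.0; c'Δl = 17.64; W sinα = 0.2
Slice 2: Δl = 1.3/cos8.9° = 1.316 m; N'_2 = 65·cos8.9° = 64.2; c'Δl = 11.05; W sinα = 10.1
Slice 3: Δl = 2.8/cos19.6° = 2.972 m; N'_3 = 161·cos19.6° = 151.7; c'Δl = 24.97; W sinα = 54.0
Slice 4: Δl = 3.0/cos36.2° = 3.718 m; N'_4 = 80·cos36.2° = 64.6; c'Δl = 31.23; W sinα = 47.2
Σc'Δl = 84.9 kN/m; ΣN' = 323.4 kN/m; ΣW sinα = 111.5 kN/m
Resisting = 84.9 + 323.4·tan32.9° = 84.9 + 209.2 = 294.1 kN/m
FS = 294.1 / 111.5 = 2.639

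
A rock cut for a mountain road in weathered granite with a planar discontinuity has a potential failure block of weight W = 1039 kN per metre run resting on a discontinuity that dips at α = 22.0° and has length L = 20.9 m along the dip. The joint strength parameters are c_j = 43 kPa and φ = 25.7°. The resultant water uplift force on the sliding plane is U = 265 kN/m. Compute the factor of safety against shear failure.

FS = 3.17

Resolving the block weight along and normal to the plane and applying the Mohr–Coulomb strength on the joint:
N' = W cosα − U = 1039·cos22.0° − 265 = 698.3 kN/m
Driving force T = W sinα = 1039·sin22.0° = 389.2 kN/m
Resisting force R = c_j·L + N'·tanφ = 43·20.9 + 698.3·tan25.7° = 898.7 + 336.1 = 1234.8 kN/m
FS = R / T = 1234.8 / 389.2 = 3.173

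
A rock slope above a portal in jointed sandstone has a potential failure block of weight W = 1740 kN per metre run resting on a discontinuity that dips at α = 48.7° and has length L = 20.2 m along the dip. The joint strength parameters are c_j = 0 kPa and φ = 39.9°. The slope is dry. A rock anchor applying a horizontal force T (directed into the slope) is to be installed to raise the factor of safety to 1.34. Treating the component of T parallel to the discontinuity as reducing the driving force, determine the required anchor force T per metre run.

T = 523 kN/m

Resolving forces along and normal to the sliding plane, with the horizontal anchor force T adding T·sinα to the effective normal force and T·cosα acting up the plane against the driving force:
FS = [c_jL + (W cosα + T sinα) tanφ] / [W sinα − T cosα]
Without the anchor: N' = 1148.4 kN/m, driving T_d = 1307.2 kN/m, resisting R = 0·20.2 + 1148.4·tan39.9° = 960.2 kN/m, FS = 0.73.
Setting FS = 1.34 and solving for T:
1.34·(1307.2 − T cos48.7°) = 960.2 + T sin48.7°·tan39.9°
T·(sin48.7°·tan39.9° + 1.34·cos48.7°) = 1.34·1307.2 − 960.2
T·(0.7513·0.8361 + 1.34·0.6600) = 1751.6 − 960.2 = 791.4
T·1.5126 = 791.4
T = 523.2 kN/m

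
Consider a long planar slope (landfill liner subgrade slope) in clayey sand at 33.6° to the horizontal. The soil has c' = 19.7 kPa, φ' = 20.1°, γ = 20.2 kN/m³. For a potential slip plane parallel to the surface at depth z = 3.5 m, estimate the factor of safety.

FS = 1.16

For an infinite slope with a slip plane parallel to the surface (no pore pressure): FS = [c' + γz cos²β tanφ'] / [γz sinβ cosβ].
γz = 20.2·3.5 = 70.70 kN/m²
Numerator = 19.7 + 70.70·cos²33.6°·tan20.1° = 19.7 + 70.70·0.6938·0.3659 = 37.649 kPa
Denominator = 70.70·sin33.6°·cos33.6° = 70.70·0.5534·0.8329 = 32.588 kPa
FS = 37.649 / 32.588 = 1.155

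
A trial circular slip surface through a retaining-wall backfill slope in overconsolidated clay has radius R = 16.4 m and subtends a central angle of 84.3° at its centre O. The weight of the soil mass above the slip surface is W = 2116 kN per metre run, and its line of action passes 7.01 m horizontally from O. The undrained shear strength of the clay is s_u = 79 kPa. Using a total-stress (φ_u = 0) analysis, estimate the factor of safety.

Taking moments about the centre O, the resisting moment is provided by the undrained shear strength acting along the arc:
Arc length L_a = R·θ = 16.4·(84.3°·π/180) = 16.4·1.4713 = 24.13 m
M_R = s_u·L_a·R = 79·24.13·16.4 = 31262.2 kN·m/m
M_D = W·d = 2116·7.01 = 14833.2 kN·m/m
FS = M_R / M_D = 31262.2 / 14833.2 = 2.108

FS = 2.11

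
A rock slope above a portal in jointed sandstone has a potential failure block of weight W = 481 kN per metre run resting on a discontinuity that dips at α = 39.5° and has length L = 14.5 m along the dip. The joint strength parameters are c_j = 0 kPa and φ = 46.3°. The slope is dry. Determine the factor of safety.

FS = 1.27

Resolving the block weight along and normal to the plane and applying the Mohr–Coulomb strength on the joint:
N' = W cosα = 481·cos39.5° = 371.2 kN/m
Driving force T = W sinα = 481·sin39.5° = 306.0 kN/m
Resisting force R = c_j·L + N'·tanφ = 0·14.5 + 371.2·tan46.3° = 0.0 + 388.4 = 388.4 kN/m
FS = R / T = 388.4 / 306.0 = 1.269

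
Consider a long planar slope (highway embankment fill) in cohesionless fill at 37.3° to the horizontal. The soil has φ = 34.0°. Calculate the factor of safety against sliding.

FS = 0.89

For a dry cohesionless infinite slope the factor of safety is FS = tanφ / tanβ.
FS = tan34.0° / tan37.3° = 0.6745 / 0.7618 = 0.885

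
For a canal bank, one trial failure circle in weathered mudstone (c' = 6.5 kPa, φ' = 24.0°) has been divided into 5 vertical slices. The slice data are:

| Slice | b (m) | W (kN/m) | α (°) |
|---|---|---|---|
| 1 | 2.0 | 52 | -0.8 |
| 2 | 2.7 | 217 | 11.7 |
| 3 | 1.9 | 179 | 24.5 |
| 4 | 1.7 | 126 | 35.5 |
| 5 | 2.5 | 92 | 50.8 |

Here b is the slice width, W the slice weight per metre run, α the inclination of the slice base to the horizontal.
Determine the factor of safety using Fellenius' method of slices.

Ordinary method of slices: FS = Σ[c'·Δl_i + (W_i cosα_i)·tanφ'] / Σ W_i sinα_i, with Δl_i = b_i / cosα_i.
Slice 1: Δl = 2.0/cos(-0.8°) = 2.000 m; N'_1 = 52·cos(-0.8°) = 52.0; c'Δl = 13.00; W sinα = -0.7
Slice 2: Δl = 2.7/cos11.7° = 2.757 m; N'_2 = 217·cos11.7° = 212.5; c'Δl = 17.92; W sinα = 44.0
Slice 3: Δl = 1.9/cos24.5° = 2.088 m; N'_3 = 179·cos24.5° = 162.9; c'Δl = 13.57; W sinα = 74.2
Slice 4: Δl = 1.7/cos35.5° = 2.088 m; N'_4 = 126·cos35.5° = 102.6; c'Δl = 13.57; W sinα = 73.2
Slice 5: Δl = 2.5/cos50.8° = 3.956 m; N'_5 = 92·cos50.8° = 58.1; c'Δl = 25.71; W sinα = 71.3
Σc'Δl = 83.8 kN/m; ΣN' = 588.1 kN/m; ΣW sinα = 262.0 kN/m
Resisting = 83.8 + 588.1·tan24.0° = 83.8 + 261.8 = 345.6 kN/m
FS = 345.6 / 262.0 = 1.319

FS = 1.32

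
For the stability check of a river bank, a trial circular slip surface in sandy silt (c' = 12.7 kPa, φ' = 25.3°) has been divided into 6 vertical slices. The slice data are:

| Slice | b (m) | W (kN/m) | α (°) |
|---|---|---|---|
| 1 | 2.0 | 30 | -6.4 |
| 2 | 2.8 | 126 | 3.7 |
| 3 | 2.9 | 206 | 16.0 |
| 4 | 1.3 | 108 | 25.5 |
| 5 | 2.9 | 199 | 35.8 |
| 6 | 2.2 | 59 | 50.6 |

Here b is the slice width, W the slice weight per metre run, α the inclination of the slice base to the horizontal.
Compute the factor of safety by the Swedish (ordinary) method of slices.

FS = 1.90

Ordinary method of slices: FS = Σ[c'·Δl_i + (W_i cosα_i)·tanφ'] / Σ W_i sinα_i, with Δl_i = b_i / cosα_i.
Slice 1: Δl = 2.0/cos(-6.4°) = 2.013 m; N'_1 = 30·cos(-6.4°) = 29.8; c'Δl = 25.56; W sinα = -3.3
Slice 2: Δl = 2.8/cos3.7° = 2.806 m; N'_2 = 126·cos3.7° = 125.7; c'Δl = 35.63; W sinα = 8.1
Slice 3: Δl = 2.9/cos16.0° = 3.017 m; N'_3 = 206·cos16.0° = 198.0; c'Δl = 38.31; W sinα = 56.8
Slice 4: Δl = 1.3/cos25.5° = 1.440 m; N'_4 = 108·cos25.5° = 97.5; c'Δl = 18.29; W sinα = 46.5
Slice 5: Δl = 2.9/cos35.8° = 3.576 m; N'_5 = 199·cos35.8° = 161.4; c'Δl = 45.41; W sinα = 116.4
Slice 6: Δl = 2.2/cos50.6° = 3.466 m; N'_6 = 59·cos50.6° = 37.4; c'Δl = 44.02; W sinα = 45.6
Σc'Δl = 207.2 kN/m; ΣN' = 649.9 kN/m; ΣW sinα = 270.1 kN/m
Resisting = 207.2 + 649.9·tan25.3° = 207.2 + 307.2 = 514.4 kN/m
FS = 514.4 / 270.1 = 1.905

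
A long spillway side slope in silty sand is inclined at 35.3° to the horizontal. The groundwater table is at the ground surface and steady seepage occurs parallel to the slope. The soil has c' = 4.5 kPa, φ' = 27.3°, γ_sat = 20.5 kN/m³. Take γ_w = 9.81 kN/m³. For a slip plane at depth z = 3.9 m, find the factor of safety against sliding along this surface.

FS = 0.50

With seepage parallel to the slope and the water table at the surface, the effective normal stress on the slip plane uses the buoyant unit weight γ' = γ_sat − γ_w while the driving shear stress uses γ_sat:
FS = [c' + γ' z cos²β tanφ'] / [γ_sat z sinβ cosβ]
γ' = 20.5 − 9.81 = 10.69 kN/m³
Numerator = 4.5 + 10.69·3.9·cos²35.3°·tan27.3° = 4.5 + 10.69·3.9·0.6661·0.5161 = 18.833 kPa
Denominator = 20.5·3.9·sin35.3°·cos35.3° = 20.5·3.9·0.5779·0.8161 = 37.705 kPa
FS = 18.833 / 37.705 = 0.499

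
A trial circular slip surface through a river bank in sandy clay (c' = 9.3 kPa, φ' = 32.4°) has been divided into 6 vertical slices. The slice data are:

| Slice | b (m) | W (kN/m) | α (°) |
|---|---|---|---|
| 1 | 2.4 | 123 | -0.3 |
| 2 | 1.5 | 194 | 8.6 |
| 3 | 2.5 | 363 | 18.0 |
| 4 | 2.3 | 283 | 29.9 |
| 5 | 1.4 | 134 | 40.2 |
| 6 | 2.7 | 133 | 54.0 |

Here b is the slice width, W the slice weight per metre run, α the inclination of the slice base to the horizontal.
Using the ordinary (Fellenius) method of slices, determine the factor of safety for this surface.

Ordinary method of slices: FS = Σ[c'·Δl_i + (W_i cosα_i)·tanφ'] / Σ W_i sinα_i, with Δl_i = b_i / cosα_i.
Slice 1: Δl = 2.4/cos(-0.3°) = 2.400 m; N'_1 = 123·cos(-0.3°) = 123.0; c'Δl = 22.32; W sinα = -0.6
Slice 2: Δl = 1.5/cos8.6° = 1.517 m; N'_2 = 194·cos8.6° = 191.8; c'Δl = 14.11; W sinα = 29.0
Slice 3: Δl = 2.5/cos18.0° = 2.629 m; N'_3 = 363·cos18.0° = 345.2; c'Δl = 24.45; W sinα = 112.2
Slice 4: Δl = 2.3/cos29.9° = 2.653 m; N'_4 = 283·cos29.9° = 245.3; c'Δl = 24.67; W sinα = 141.1
Slice 5: Δl = 1.4/cos40.2° = 1.833 m; N'_5 = 134·cos40.2° = 102.3; c'Δl = 17.05; W sinα = 86.5
Slice 6: Δl = 2.7/cos54.0° = 4.594 m; N'_6 = 133·cos54.0° = 78.2; c'Δl = 42.72; W sinα = 107.6
Σc'Δl = 145.3 kN/m; ΣN' = 1085.9 kN/m; ΣW sinα = 475.7 kN/m
Resisting = 145.3 + 1085.9·tan32.4° = 145.3 + 689.1 = 834.5 kN/m
FS = 834.5 / 475.7 = 1.754

FS = 1.75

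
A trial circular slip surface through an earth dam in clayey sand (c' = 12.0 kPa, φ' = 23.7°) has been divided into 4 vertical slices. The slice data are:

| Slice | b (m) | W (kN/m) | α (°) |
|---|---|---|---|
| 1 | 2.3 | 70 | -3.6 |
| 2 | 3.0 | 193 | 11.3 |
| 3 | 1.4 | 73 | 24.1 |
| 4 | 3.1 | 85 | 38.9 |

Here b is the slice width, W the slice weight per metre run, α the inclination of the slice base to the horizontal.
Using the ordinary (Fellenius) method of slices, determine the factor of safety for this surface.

Ordinary method of slices: FS = Σ[c'·Δl_i + (W_i cosα_i)·tanφ'] / Σ W_i sinα_i, with Δl_i = b_i / cosα_i.
Slice 1: Δl = 2.3/cos(-3.6°) = 2.305 m; N'_1 = 70·cos(-3.6°) = 69.9; c'Δl = 27.65; W sinα = -4.4
Slice 2: Δl = 3.0/cos11.3° = 3.059 m; N'_2 = 193·cos11.3° = 189.3; c'Δl = 36.71; W sinα = 37.8
Slice 3: Δl = 1.4/cos24.1° = 1.534 m; N'_3 = 73·cos24.1° = 66.6; c'Δl = 18.40; W sinα = 29.8
Slice 4: Δl = 3.1/cos38.9° = 3.983 m; N'_4 = 85·cos38.9° = 66.2; c'Δl = 47.80; W sinα = 53.4
Σc'Δl = 130.6 kN/m; ΣN' = 391.9 kN/m; ΣW sinα = 116.6 kN/m
Resisting = 130.6 + 391.9·tan23.7° = 130.6 + 172.0 = 302.6 kN/m
FS = 302.6 / 116.6 = 2.595

FS = 2.60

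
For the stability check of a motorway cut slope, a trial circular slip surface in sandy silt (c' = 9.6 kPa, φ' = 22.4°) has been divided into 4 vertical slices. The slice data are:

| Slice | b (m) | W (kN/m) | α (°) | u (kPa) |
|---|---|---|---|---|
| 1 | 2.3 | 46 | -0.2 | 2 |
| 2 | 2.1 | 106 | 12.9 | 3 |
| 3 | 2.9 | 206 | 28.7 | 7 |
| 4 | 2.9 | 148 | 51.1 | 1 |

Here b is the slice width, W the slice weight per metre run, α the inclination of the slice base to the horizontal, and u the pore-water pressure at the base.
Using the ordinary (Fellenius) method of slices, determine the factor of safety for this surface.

FS = 1.17

Ordinary method of slices: FS = Σ[c'·Δl_i + (W_i cosα_i − u_i·Δl_i)·tanφ'] / Σ W_i sinα_i, with Δl_i = b_i / cosα_i.
Slice 1: Δl = 2.3/cos(-0.2°) = 2.300 m; N'_1 = 46·cos(-0.2°) − 2·2.300 = 41.4; c'Δl = 22.08; W sinα = -0.2
Slice 2: Δl = 2.1/cos12.9° = 2.154 m; N'_2 = 106·cos12.9° − 3·2.154 = 96.9; c'Δl = 20.68; W sinα = 23.7
Slice 3: Δl = 2.9/cos28.7° = 3.306 m; N'_3 = 206·cos28.7° − 7·3.306 = 157.5; c'Δl = 31.74; W sinα = 98.9
Slice 4: Δl = 2.9/cos51.1° = 4.618 m; N'_4 = 148·cos51.1° − 1·4.618 = 88.3; c'Δl = 44.33; W sinα = 115.2
Σc'Δl = 118.8 kN/m; ΣN' = 384.1 kN/m; ΣW sinα = 237.6 kN/m
Resisting = 118.8 + 384.1·tan22.4° = 118.8 + 158.3 = 277.2 kN/m
FS = 277.2 / 237.6 = 1.166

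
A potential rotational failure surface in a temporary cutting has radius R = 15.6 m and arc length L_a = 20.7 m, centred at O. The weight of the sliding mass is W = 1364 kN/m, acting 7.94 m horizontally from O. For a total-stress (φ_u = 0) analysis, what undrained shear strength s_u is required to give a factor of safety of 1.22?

FS = s_u·L_a·R / (W·d), so s_u = FS·W·d / (L_a·R).
s_u = 1.22·1364·7.94 / (20.70·15.6) = 13212.8 / 322.92 = 40.92 kPa

s_u = 40.9 kPa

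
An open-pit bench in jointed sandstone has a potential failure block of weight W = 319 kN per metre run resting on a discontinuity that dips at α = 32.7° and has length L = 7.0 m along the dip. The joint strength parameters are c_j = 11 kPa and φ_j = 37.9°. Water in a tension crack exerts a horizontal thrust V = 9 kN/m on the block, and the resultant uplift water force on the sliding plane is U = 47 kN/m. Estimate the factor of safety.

FS = 1.37

Resolving the block weight along and normal to the plane and applying the Mohr–Coulomb strength on the joint:
N' = W cosα − U − V sinα = 319·cos32.7° − 47 − 9·sin32.7° = 216.6 kN/m
Driving force T = W sinα + V cosα = 319·sin32.7° + 9·cos32.7° = 179.9 kN/m
Resisting force R = c_j·L + N'·tanφ_j = 11·7.0 + 216.6·tan37.9° = 77.0 + 168.6 = 245.6 kN/m
FS = R / T = 245.6 / 179.9 = 1.365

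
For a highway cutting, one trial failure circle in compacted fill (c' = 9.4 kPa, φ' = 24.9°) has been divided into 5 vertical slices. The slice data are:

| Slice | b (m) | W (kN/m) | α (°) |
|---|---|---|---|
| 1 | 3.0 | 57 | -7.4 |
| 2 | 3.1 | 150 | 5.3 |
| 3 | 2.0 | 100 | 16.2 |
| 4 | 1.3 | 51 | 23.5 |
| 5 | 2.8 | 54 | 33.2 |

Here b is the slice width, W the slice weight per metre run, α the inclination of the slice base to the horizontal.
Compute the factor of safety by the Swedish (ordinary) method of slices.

FS = 3.62

Ordinary method of slices: FS = Σ[c'·Δl_i + (W_i cosα_i)·tanφ'] / Σ W_i sinα_i, with Δl_i = b_i / cosα_i.
Slice 1: Δl = 3.0/cos(-7.4°) = 3.025 m; N'_1 = 57·cos(-7.4°) = 56.5; c'Δl = 28.44; W sinα = -7.3
Slice 2: Δl = 3.1/cos5.3° = 3.113 m; N'_2 = 150·cos5.3° = 149.4; c'Δl = 29.27; W sinα = 13.9
Slice 3: Δl = 2.0/cos16.2° = 2.083 m; N'_3 = 100·cos16.2° = 96.0; c'Δl = 19.58; W sinα = 27.9
Slice 4: Δl = 1.3/cos23.5° = 1.418 m; N'_4 = 51·cos23.5° = 46.8; c'Δl = 13.33; W sinα = 20.3
Slice 5: Δl = 2.8/cos33.2° = 3.346 m; N'_5 = 54·cos33.2° = 45.2; c'Δl = 31.45; W sinα = 29.6
Σc'Δl = 122.1 kN/m; ΣN' = 393.9 kN/m; ΣW sinα = 84.3 kN/m
Resisting = 122.1 + 393.9·tan24.9° = 122.1 + 182.8 = 304.9 kN/m
FS = 304.9 / 84.3 = 3.616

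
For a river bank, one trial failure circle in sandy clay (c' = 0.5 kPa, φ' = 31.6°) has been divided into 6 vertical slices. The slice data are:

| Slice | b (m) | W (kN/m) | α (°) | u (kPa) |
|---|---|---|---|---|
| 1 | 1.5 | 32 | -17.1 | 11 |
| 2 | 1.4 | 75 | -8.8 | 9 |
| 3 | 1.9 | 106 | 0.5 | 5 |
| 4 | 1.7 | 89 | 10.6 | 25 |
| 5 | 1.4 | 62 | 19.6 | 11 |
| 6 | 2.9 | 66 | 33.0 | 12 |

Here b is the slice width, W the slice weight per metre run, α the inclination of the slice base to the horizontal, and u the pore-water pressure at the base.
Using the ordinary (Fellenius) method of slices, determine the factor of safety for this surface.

FS = 3.25

Ordinary method of slices: FS = Σ[c'·Δl_i + (W_i cosα_i − u_i·Δl_i)·tanφ'] / Σ W_i sinα_i, with Δl_i = b_i / cosα_i.
Slice 1: Δl = 1.5/cos(-17.1°) = 1.569 m; N'_1 = 32·cos(-17.1°) − 11·1.569 = 13.3; c'Δl = 0.78; W sinα = -9.4
Slice 2: Δl = 1.4/cos(-8.8°) = 1.417 m; N'_2 = 75·cos(-8.8°) − 9·1.417 = 61.4; c'Δl = 0.71; W sinα = -11.5
Slice 3: Δl = 1.9/cos0.5° = 1.900 m; N'_3 = 106·cos0.5° − 5·1.900 = 96.5; c'Δl = 0.95; W sinα = 0.9
Slice 4: Δl = 1.7/cos10.6° = 1.730 m; N'_4 = 89·cos10.6° − 25·1.730 = 44.2; c'Δl = 0.86; W sinα = 16.4
Slice 5: Δl = 1.4/cos19.6° = 1.486 m; N'_5 = 62·cos19.6° − 11·1.486 = 42.1; c'Δl = 0.74; W sinα = 20.8
Slice 6: Δl = 2.9/cos33.0° = 3.458 m; N'_6 = 66·cos33.0° − 12·3.458 = 13.9; c'Δl = 1.73; W sinα = 35.9
Σc'Δl = 5.8 kN/m; ΣN' = 271.3 kN/m; ΣW sinα = 53.2 kN/m
Resisting = 5.8 + 271.3·tan31.6° = 5.8 + 166.9 = 172.7 kN/m
FS = 172.7 / 53.2 = 3.249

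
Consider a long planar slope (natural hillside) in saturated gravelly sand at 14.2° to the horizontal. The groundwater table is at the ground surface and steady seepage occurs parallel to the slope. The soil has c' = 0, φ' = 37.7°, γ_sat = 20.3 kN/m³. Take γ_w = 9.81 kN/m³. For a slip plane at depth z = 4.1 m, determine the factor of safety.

With seepage parallel to the slope and the water table at the surface, the effective normal stress on the slip plane uses the buoyant unit weight γ' = γ_sat − γ_w while the driving shear stress uses γ_sat:
FS = [c' + γ' z cos²β tanφ'] / [γ_sat z sinβ cosβ]
(For c' = 0 this reduces to FS = (γ'/γ_sat)·tanφ'/tanβ.)
γ' = 20.3 − 9.81 = 10.49 kN/m³
Numerator = 0.0 + 10.49·4.1·cos²14.2°·tan37.7° = 0.0 + 10.49·4.1·0.9398·0.7729 = 31.241 kPa
Denominator = 20.3·4.1·sin14.2°·cos14.2° = 20.3·4.1·0.2453·0.9694 = 19.793 kPa
FS = 31.241 / 19.793 = 1.578

FS = 1.58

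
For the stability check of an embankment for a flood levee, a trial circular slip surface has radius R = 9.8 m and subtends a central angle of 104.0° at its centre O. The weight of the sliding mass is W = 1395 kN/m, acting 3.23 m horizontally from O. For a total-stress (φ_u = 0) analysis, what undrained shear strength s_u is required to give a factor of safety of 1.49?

s_u = 38.5 kPa

FS = s_u·L_a·R / (W·d), so s_u = FS·W·d / (L_a·R).
Arc length L_a = R·θ = 9.8·(104.0°·π/180) = 9.8·1.8151 = 17.79 m
s_u = 1.49·1395·3.23 / (17.79·9.8) = 6713.7 / 174.33 = 38.51 kPa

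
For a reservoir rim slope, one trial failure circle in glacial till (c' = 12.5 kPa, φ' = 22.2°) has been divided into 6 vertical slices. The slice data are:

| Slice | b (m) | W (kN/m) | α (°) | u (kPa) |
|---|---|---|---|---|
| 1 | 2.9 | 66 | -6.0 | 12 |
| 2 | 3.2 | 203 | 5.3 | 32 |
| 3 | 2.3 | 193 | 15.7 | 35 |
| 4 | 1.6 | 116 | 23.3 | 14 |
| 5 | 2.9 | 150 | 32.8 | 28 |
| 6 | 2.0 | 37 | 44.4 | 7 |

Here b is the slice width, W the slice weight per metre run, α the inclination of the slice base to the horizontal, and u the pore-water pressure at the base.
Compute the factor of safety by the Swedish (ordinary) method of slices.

Ordinary method of slices: FS = Σ[c'·Δl_i + (W_i cosα_i − u_i·Δl_i)·tanφ'] / Σ W_i sinα_i, with Δl_i = b_i / cosα_i.
Slice 1: Δl = 2.9/cos(-6.0°) = 2.916 m; N'_1 = 66·cos(-6.0°) − 12·2.916 = 30.6; c'Δl = 36.45; W sinα = -6.9
Slice 2: Δl = 3.2/cos5.3° = 3.214 m; N'_2 = 203·cos5.3° − 32·3.214 = 99.3; c'Δl = 40.17; W sinα = 18.8
Slice 3: Δl = 2.3/cos15.7° = 2.389 m; N'_3 = 193·cos15.7° − 35·2.389 = 102.2; c'Δl = 29.86; W sinα = 52.2
Slice 4: Δl = 1.6/cos23.3° = 1.742 m; N'_4 = 116·cos23.3° − 14·1.742 = 82.2; c'Δl = 21.78; W sinα = 45.9
Slice 5: Δl = 2.9/cos32.8° = 3.450 m; N'_5 = 150·cos32.8° − 28·3.450 = 29.5; c'Δl = 43.13; W sinα = 81.3
Slice 6: Δl = 2.0/cos44.4° = 2.799 m; N'_6 = 37·cos44.4° − 7·2.799 = 6.8; c'Δl = 34.99; W sinα = 25.9
Σc'Δl = 206.4 kN/m; ΣN' = 350.6 kN/m; ΣW sinα = 217.1 kN/m
Resisting = 206.4 + 350.6·tan22.2° = 206.4 + 143.1 = 349.5 kN/m
FS = 349.5 / 217.1 = 1.610

FS = 1.61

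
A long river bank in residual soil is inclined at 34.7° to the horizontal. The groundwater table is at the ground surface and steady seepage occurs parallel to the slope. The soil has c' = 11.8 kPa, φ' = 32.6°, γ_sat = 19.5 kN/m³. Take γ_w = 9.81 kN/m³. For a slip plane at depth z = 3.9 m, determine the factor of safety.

With seepage parallel to the slope and the water table at the surface, the effective normal stress on the slip plane uses the buoyant unit weight γ' = γ_sat − γ_w while the driving shear stress uses γ_sat:
FS = [c' + γ' z cos²β tanφ'] / [γ_sat z sinβ cosβ]
γ' = 19.5 − 9.81 = 9.69 kN/m³
Numerator = 11.8 + 9.69·3.9·cos²34.7°·tan32.6° = 11.8 + 9.69·3.9·0.6759·0.6395 = 28.136 kPa
Denominator = 19.5·3.9·sin34.7°·cos34.7° = 19.5·3.9·0.5693·0.8221 = 35.594 kPa
FS = 28.136 / 35.594 = 0.790

FS = 0.79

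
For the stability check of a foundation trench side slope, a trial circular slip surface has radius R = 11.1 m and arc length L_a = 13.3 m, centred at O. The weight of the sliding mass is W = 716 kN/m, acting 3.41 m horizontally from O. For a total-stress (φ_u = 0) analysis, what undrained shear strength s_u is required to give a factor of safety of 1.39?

FS = s_u·L_a·R / (W·d), so s_u = FS·W·d / (L_a·R).
s_u = 1.39·716·3.41 / (13.30·11.1) = 3393.8 / 147.63 = 22.99 kPa

s_u = 23.0 kPa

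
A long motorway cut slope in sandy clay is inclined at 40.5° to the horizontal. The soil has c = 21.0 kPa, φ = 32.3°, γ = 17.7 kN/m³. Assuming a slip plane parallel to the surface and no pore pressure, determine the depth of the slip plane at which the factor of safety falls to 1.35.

Setting FS = 1.35 in FS = [c + γz cos²β tanφ] / [γz sinβ cosβ] and solving for z:
z = c / [γ cosβ (FS·sinβ − cosβ·tanφ)]
  = 21.0 / [17.7·cos40.5°·(1.35·sin40.5° − cos40.5°·tan32.3°)]
  = 21.0 / [17.7·0.7604·(1.35·0.6494 − 0.7604·0.6322)]
  = 21.0 / 5.3305 = 3.940 m

z = 3.94 m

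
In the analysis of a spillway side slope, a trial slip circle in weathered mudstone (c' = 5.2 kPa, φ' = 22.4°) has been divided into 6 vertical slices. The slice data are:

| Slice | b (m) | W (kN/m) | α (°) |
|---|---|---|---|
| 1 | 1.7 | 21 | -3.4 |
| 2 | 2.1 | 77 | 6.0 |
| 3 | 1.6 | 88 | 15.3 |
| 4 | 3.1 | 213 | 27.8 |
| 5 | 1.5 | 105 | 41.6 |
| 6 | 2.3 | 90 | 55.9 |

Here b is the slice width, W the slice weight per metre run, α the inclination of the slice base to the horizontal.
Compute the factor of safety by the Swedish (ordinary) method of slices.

Ordinary method of slices: FS = Σ[c'·Δl_i + (W_i cosα_i)·tanφ'] / Σ W_i sinα_i, with Δl_i = b_i / cosα_i.
Slice 1: Δl = 1.7/cos(-3.4°) = 1.703 m; N'_1 = 21·cos(-3.4°) = 21.0; c'Δl = 8.86; W sinα = -1.2
Slice 2: Δl = 2.1/cos6.0° = 2.112 m; N'_2 = 77·cos6.0° = 76.6; c'Δl = 10.98; W sinα = 8.0
Slice 3: Δl = 1.6/cos15.3° = 1.659 m; N'_3 = 88·cos15.3° = 84.9; c'Δl = 8.63; W sinα = 23.2
Slice 4: Δl = 3.1/cos27.8° = 3.504 m; N'_4 = 213·cos27.8° = 188.4; c'Δl = 18.22; W sinα = 99.3
Slice 5: Δl = 1.5/cos41.6° = 2.006 m; N'_5 = 105·cos41.6° = 78.5; c'Δl = 10.43; W sinα = 69.7
Slice 6: Δl = 2.3/cos55.9° = 4.102 m; N'_6 = 90·cos55.9° = 50.5; c'Δl = 21.33; W sinα = 74.5
Σc'Δl = 78.4 kN/m; ΣN' = 499.8 kN/m; ΣW sinα = 273.6 kN/m
Resisting = 78.4 + 499.8·tan22.4° = 78.4 + 206.0 = 284.5 kN/m
FS = 284.5 / 273.6 = 1.040

FS = 1.04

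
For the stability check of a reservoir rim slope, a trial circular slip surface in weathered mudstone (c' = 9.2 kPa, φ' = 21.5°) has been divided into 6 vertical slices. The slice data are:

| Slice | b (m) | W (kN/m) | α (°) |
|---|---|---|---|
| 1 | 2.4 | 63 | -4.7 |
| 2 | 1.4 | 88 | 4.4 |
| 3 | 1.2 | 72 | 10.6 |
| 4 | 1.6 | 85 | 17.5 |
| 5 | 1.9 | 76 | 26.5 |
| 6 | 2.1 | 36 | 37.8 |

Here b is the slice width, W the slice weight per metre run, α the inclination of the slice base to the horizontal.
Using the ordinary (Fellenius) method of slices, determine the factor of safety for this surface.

Ordinary method of slices: FS = Σ[c'·Δl_i + (W_i cosα_i)·tanφ'] / Σ W_i sinα_i, with Δl_i = b_i / cosα_i.
Slice 1: Δl = 2.4/cos(-4.7°) = 2.408 m; N'_1 = 63·cos(-4.7°) = 62.8; c'Δl = 22.15; W sinα = -5.2
Slice 2: Δl = 1.4/cos4.4° = 1.404 m; N'_2 = 88·cos4.4° = 87.7; c'Δl = 12.92; W sinα = 6.8
Slice 3: Δl = 1.2/cos10.6° = 1.221 m; N'_3 = 72·cos10.6° = 70.8; c'Δl = 11.23; W sinα = 13.2
Slice 4: Δl = 1.6/cos17.5° = 1.678 m; N'_4 = 85·cos17.5° = 81.1; c'Δl = 15.43; W sinα = 25.6
Slice 5: Δl = 1.9/cos26.5° = 2.123 m; N'_5 = 76·cos26.5° = 68.0; c'Δl = 19.53; W sinα = 33.9
Slice 6: Δl = 2.1/cos37.8° = 2.658 m; N'_6 = 36·cos37.8° = 28.4; c'Δl = 24.45; W sinα = 22.1
Σc'Δl = 105.7 kN/m; ΣN' = 398.8 kN/m; ΣW sinα = 96.4 kN/m
Resisting = 105.7 + 398.8·tan21.5° = 105.7 + 157.1 = 262.8 kN/m
FS = 262.8 / 96.4 = 2.727

FS = 2.73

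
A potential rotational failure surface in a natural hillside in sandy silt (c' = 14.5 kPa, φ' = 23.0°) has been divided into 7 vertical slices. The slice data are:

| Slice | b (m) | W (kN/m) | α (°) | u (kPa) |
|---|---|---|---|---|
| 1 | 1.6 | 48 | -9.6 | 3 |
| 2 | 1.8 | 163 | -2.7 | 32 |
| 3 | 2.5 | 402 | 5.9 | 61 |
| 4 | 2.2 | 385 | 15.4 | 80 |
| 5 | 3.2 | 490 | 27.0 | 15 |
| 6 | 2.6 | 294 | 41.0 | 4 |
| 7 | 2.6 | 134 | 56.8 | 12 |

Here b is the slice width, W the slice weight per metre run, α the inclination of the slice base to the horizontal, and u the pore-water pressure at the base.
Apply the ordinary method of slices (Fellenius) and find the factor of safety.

FS = 1.21

Ordinary method of slices: FS = Σ[c'·Δl_i + (W_i cosα_i − u_i·Δl_i)·tanφ'] / Σ W_i sinα_i, with Δl_i = b_i / cosα_i.
Slice 1: Δl = 1.6/cos(-9.6°) = 1.623 m; N'_1 = 48·cos(-9.6°) − 3·1.623 = 42.5; c'Δl = 23.53; W sinα = -8.0
Slice 2: Δl = 1.8/cos(-2.7°) = 1.802 m; N'_2 = 163·cos(-2.7°) − 32·1.802 = 105.2; c'Δl = 26.13; W sinα = -7.7
Slice 3: Δl = 2.5/cos5.9° = 2.513 m; N'_3 = 402·cos5.9° − 61·2.513 = 246.6; c'Δl = 36.44; W sinα = 41.3
Slice 4: Δl = 2.2/cos15.4° = 2.282 m; N'_4 = 385·cos15.4° − 80·2.282 = 188.6; c'Δl = 33.09; W sinα = 102.2
Slice 5: Δl = 3.2/cos27.0° = 3.591 m; N'_5 = 490·cos27.0° − 15·3.591 = 382.7; c'Δl = 52.08; W sinα = 222.5
Slice 6: Δl = 2.6/cos41.0° = 3.445 m; N'_6 = 294·cos41.0° − 4·3.445 = 208.1; c'Δl = 49.95; W sinα = 192.9
Slice 7: Δl = 2.6/cos56.8° = 4.748 m; N'_7 = 134·cos56.8° − 12·4.748 = 16.4; c'Δl = 68.85; W sinα = 112.1
Σc'Δl = 290.1 kN/m; ΣN' = 1190.0 kN/m; ΣW sinα = 655.3 kN/m
Resisting = 290.1 + 1190.0·tan23.0° = 290.1 + 505.1 = 795.2 kN/m
FS = 795.2 / 655.3 = 1.213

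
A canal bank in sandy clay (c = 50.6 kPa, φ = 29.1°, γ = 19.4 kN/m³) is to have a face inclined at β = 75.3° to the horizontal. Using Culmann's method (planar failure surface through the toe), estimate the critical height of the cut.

Culmann's analysis gives the critical failure plane at α_cr = (β + φ)/2 = (75.3 + 29.1)/2 = 52.2°, and the critical height
H_c = (4c/γ) · sinβ cosφ / [1 − cos(β − φ)]
    = (4·50.6/19.4) · sin75.3°·cos29.1° / [1 − cos(46.2°)]
    = 10.433 · 0.9673·0.8738 / [1 − 0.6921]
    = 10.433 · 0.8452 / 0.3079
    = 28.64 m

H_c = 28.64 m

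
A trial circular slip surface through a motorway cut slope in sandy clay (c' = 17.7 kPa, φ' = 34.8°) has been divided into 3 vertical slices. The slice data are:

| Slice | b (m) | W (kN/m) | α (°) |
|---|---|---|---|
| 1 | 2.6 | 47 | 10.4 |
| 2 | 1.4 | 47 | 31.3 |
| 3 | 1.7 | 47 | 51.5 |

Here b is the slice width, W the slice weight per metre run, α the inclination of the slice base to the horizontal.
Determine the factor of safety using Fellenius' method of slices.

Ordinary method of slices: FS = Σ[c'·Δl_i + (W_i cosα_i)·tanφ'] / Σ W_i sinα_i, with Δl_i = b_i / cosα_i.
Slice 1: Δl = 2.6/cos10.4° = 2.643 m; N'_1 = 47·cos10.4° = 46.2; c'Δl = 46.79; W sinα = 8.5
Slice 2: Δl = 1.4/cos31.3° = 1.638 m; N'_2 = 47·cos31.3° = 40.2; c'Δl = 29.00; W sinα = 24.4
Slice 3: Δl = 1.7/cos51.5° = 2.731 m; N'_3 = 47·cos51.5° = 29.3; c'Δl = 48.34; W sinα = 36.8
Σc'Δl = 124.1 kN/m; ΣN' = 115.6 kN/m; ΣW sinα = 69.7 kN/m
Resisting = 124.1 + 115.6·tan34.8° = 124.1 + 80.4 = 204.5 kN/m
FS = 204.5 / 69.7 = 2.935

FS = 2.93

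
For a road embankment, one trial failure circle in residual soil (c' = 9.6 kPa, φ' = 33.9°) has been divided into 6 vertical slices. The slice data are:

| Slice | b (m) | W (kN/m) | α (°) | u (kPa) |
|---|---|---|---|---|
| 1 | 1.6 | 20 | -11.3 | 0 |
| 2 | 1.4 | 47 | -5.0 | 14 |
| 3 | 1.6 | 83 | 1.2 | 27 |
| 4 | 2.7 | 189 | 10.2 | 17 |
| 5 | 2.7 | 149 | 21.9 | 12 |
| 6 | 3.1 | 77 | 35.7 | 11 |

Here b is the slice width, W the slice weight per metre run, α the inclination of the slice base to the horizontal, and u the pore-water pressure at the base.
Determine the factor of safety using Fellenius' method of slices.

Ordinary method of slices: FS = Σ[c'·Δl_i + (W_i cosα_i − u_i·Δl_i)·tanφ'] / Σ W_i sinα_i, with Δl_i = b_i / cosα_i.
Slice 1: Δl = 1.6/cos(-11.3°) = 1.632 m; N'_1 = 20·cos(-11.3°) − 0·1.632 = 19.6; c'Δl = 15.66; W sinα = -3.9
Slice 2: Δl = 1.4/cos(-5.0°) = 1.405 m; N'_2 = 47·cos(-5.0°) − 14·1.405 = 27.1; c'Δl = 13.49; W sinα = -4.1
Slice 3: Δl = 1.6/cos1.2° = 1.600 m; N'_3 = 83·cos1.2° − 27·1.600 = 39.8; c'Δl = 15.36; W sinα = 1.7
Slice 4: Δl = 2.7/cos10.2° = 2.743 m; N'_4 = 189·cos10.2° − 17·2.743 = 139.4; c'Δl = 26.34; W sinα = 33.5
Slice 5: Δl = 2.7/cos21.9° = 2.910 m; N'_5 = 149·cos21.9° − 12·2.910 = 103.3; c'Δl = 27.94; W sinα = 55.6
Slice 6: Δl = 3.1/cos35.7° = 3.817 m; N'_6 = 77·cos35.7° − 11·3.817 = 20.5; c'Δl = 36.65; W sinα = 44.9
Σc'Δl = 135.4 kN/m; ΣN' = 349.8 kN/m; ΣW sinα = 127.7 kN/m
Resisting = 135.4 + 349.8·tan33.9° = 135.4 + 235.0 = 370.5 kN/m
FS = 370.5 / 127.7 = 2.901

FS = 2.90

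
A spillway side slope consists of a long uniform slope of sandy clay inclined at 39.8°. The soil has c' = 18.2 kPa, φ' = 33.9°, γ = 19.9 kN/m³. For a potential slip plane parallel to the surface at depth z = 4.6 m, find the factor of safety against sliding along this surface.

FS = 1.21

For an infinite slope with a slip plane parallel to the surface (no pore pressure): FS = [c' + γz cos²β tanφ'] / [γz sinβ cosβ].
γz = 19.9·4.6 = 91.54 kN/m²
Numerator = 18.2 + 91.54·cos²39.8°·tan33.9° = 18.2 + 91.54·0.5903·0.6720 = 54.508 kPa
Denominator = 91.54·sin39.8°·cos39.8° = 91.54·0.6401·0.7683 = 45.018 kPa
FS = 54.508 / 45.018 = 1.211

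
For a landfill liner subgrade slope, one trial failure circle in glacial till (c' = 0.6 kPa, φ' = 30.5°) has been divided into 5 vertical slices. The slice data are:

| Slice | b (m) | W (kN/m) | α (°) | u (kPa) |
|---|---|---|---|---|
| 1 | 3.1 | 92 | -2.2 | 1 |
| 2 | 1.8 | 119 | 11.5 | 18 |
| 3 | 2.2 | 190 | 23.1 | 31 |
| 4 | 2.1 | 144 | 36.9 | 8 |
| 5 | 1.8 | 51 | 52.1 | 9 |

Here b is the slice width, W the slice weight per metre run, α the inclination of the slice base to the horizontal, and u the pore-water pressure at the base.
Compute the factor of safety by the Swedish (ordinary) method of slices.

FS = 1.02

Ordinary method of slices: FS = Σ[c'·Δl_i + (W_i cosα_i − u_i·Δl_i)·tanφ'] / Σ W_i sinα_i, with Δl_i = b_i / cosα_i.
Slice 1: Δl = 3.1/cos(-2.2°) = 3.102 m; N'_1 = 92·cos(-2.2°) − 1·3.102 = 88.8; c'Δl = 1.86; W sinα = -3.5
Slice 2: Δl = 1.8/cos11.5° = 1.837 m; N'_2 = 119·cos11.5° − 18·1.837 = 83.5; c'Δl = 1.10; W sinα = 23.7
Slice 3: Δl = 2.2/cos23.1° = 2.392 m; N'_3 = 190·cos23.1° − 31·2.392 = 100.6; c'Δl = 1.44; W sinα = 74.5
Slice 4: Δl = 2.1/cos36.9° = 2.626 m; N'_4 = 144·cos36.9° − 8·2.626 = 94.1; c'Δl = 1.58; W sinα = 86.5
Slice 5: Δl = 1.8/cos52.1° = 2.930 m; N'_5 = 51·cos52.1° − 9·2.930 = 5.0; c'Δl = 1.76; W sinα = 40.2
Σc'Δl = 7.7 kN/m; ΣN' = 372.1 kN/m; ΣW sinα = 221.4 kN/m
Resisting = 7.7 + 372.1·tan30.5° = 7.7 + 219.2 = 226.9 kN/m
FS = 226.9 / 221.4 = 1.025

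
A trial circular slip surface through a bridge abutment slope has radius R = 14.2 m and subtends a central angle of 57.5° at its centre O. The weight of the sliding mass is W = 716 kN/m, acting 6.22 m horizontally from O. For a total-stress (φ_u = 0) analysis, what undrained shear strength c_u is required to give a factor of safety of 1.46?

FS = c_u·L_a·R / (W·d), so c_u = FS·W·d / (L_a·R).
Arc length L_a = R·θ = 14.2·(57.5°·π/180) = 14.2·1.0036 = 14.25 m
c_u = 1.46·716·6.22 / (14.25·14.2) = 6502.1 / 202.36 = 32.13 kPa

c_u = 32.1 kPa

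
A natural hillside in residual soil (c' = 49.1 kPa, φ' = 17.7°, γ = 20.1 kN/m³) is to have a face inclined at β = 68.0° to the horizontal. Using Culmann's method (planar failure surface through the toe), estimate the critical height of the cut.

H_c = 23.89 m

Culmann's analysis gives the critical failure plane at α_cr = (β + φ')/2 = (68.0 + 17.7)/2 = 42.9°, and the critical height
H_c = (4c'/γ) · sinβ cosφ' / [1 − cos(β − φ')]
    = (4·49.1/20.1) · sin68.0°·cos17.7° / [1 − cos(50.3°)]
    = 9.771 · 0.9272·0.9527 / [1 − 0.6388]
    = 9.771 · 0.8833 / 0.3612
    = 23.89 m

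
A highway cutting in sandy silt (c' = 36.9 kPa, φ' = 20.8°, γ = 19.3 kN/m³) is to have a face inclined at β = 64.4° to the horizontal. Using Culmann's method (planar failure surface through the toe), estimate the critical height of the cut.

H_c = 23.37 m

Culmann's analysis gives the critical failure plane at α_cr = (β + φ')/2 = (64.4 + 20.8)/2 = 42.6°, and the critical height
H_c = (4c'/γ) · sinβ cosφ' / [1 − cos(β − φ')]
    = (4·36.9/19.3) · sin64.4°·cos20.8° / [1 − cos(43.6°)]
    = 7.648 · 0.9018·0.9348 / [1 − 0.7242]
    = 7.648 · 0.8431 / 0.2758
    = 23.37 m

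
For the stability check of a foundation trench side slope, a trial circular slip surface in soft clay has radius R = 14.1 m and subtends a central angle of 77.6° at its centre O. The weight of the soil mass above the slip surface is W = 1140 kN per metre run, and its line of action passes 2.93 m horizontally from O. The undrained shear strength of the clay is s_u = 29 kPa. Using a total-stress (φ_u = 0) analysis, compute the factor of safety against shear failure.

Taking moments about the centre O, the resisting moment is provided by the undrained shear strength acting along the arc:
Arc length L_a = R·θ = 14.1·(77.6°·π/180) = 14.1·1.3544 = 19.10 m
M_R = s_u·L_a·R = 29·19.10·14.1 = 7808.6 kN·m/m
M_D = W·d = 1140·2.93 = 3340.2 kN·m/m
FS = M_R / M_D = 7808.6 / 3340.2 = 2.338

FS = 2.34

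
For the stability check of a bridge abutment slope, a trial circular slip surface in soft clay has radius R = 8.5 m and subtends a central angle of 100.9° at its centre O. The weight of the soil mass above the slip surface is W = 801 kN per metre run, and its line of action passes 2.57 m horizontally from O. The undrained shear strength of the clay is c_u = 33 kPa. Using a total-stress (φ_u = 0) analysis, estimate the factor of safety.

FS = 2.04

Taking moments about the centre O, the resisting moment is provided by the undrained shear strength acting along the arc:
Arc length L_a = R·θ = 8.5·(100.9°·π/180) = 8.5·1.7610 = 14.97 m
M_R = c_u·L_a·R = 33·14.97·8.5 = 4198.8 kN·m/m
M_D = W·d = 801·2.57 = 2058.6 kN·m/m
FS = M_R / M_D = 4198.8 / 2058.6 = 2.040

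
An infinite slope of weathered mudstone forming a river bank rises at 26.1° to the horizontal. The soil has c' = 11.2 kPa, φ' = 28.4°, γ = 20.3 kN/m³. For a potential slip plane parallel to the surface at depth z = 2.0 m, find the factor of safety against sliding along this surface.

FS = 1.80

For an infinite slope with a slip plane parallel to the surface (no pore pressure): FS = [c' + γz cos²β tanφ'] / [γz sinβ cosβ].
γz = 20.3·2.0 = 40.60 kN/m²
Numerator = 11.2 + 40.60·cos²26.1°·tan28.4° = 11.2 + 40.60·0.8065·0.5407 = 28.904 kPa
Denominator = 40.60·sin26.1°·cos26.1° = 40.60·0.4399·0.8980 = 16.040 kPa
FS = 28.904 / 16.040 = 1.802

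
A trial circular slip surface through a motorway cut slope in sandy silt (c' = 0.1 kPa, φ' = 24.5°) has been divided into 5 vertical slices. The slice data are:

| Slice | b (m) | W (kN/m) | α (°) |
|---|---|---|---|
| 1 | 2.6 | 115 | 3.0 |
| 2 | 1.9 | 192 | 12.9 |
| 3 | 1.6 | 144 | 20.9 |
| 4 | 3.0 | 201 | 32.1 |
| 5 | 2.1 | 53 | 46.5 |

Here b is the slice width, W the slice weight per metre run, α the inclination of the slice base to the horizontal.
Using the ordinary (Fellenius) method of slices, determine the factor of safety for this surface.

FS = 1.20

Ordinary method of slices: FS = Σ[c'·Δl_i + (W_i cosα_i)·tanφ'] / Σ W_i sinα_i, with Δl_i = b_i / cosα_i.
Slice 1: Δl = 2.6/cos3.0° = 2.604 m; N'_1 = 115·cos3.0° = 114.8; c'Δl = 0.26; W sinα = 6.0
Slice 2: Δl = 1.9/cos12.9° = 1.949 m; N'_2 = 192·cos12.9° = 187.2; c'Δl = 0.19; W sinα = 42.9
Slice 3: Δl = 1.6/cos20.9° = 1.713 m; N'_3 = 144·cos20.9° = 134.5; c'Δl = 0.17; W sinα = 51.4
Slice 4: Δl = 3.0/cos32.1° = 3.541 m; N'_4 = 201·cos32.1° = 170.3; c'Δl = 0.35; W sinα = 106.8
Slice 5: Δl = 2.1/cos46.5° = 3.051 m; N'_5 = 53·cos46.5° = 36.5; c'Δl = 0.31; W sinα = 38.4
Σc'Δl = 1.3 kN/m; ΣN' = 643.3 kN/m; ΣW sinα = 245.5 kN/m
Resisting = 1.3 + 643.3·tan24.5° = 1.3 + 293.2 = 294.4 kN/m
FS = 294.4 / 245.5 = 1.199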